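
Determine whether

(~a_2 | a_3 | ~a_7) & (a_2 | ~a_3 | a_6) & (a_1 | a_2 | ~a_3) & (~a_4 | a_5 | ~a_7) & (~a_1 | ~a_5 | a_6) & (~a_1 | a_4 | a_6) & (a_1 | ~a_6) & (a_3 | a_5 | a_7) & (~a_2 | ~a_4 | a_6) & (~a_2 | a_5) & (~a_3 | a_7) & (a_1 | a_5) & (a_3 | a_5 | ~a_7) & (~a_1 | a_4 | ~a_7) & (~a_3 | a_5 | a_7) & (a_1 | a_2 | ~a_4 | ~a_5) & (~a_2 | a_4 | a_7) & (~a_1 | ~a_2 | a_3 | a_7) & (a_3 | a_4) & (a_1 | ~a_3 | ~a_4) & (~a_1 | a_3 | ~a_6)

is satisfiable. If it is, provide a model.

a_1=F, a_2=T, a_3=T, a_4=F, a_5=T, a_6=F, a_7=T

Set a_1 = False.
  then (a_1 | ~a_6) forces a_6 = False.
  then (a_1 | a_5) forces a_5 = True.
Try a_2 = False:
  (a_2 | ~a_3 | a_6) forces a_3 = False.
  (a_1 | a_2 | ~a_4 | ~a_5) forces a_4 = False.
  clause (a_3 | a_4) is falsified — backtrack.
So a_2 = True.
  then (~a_2 | ~a_4 | a_6) forces a_4 = False.
  then (~a_2 | a_4 | a_7) forces a_7 = True.
  then (a_3 | a_4) forces a_3 = True.
All clauses satisfied.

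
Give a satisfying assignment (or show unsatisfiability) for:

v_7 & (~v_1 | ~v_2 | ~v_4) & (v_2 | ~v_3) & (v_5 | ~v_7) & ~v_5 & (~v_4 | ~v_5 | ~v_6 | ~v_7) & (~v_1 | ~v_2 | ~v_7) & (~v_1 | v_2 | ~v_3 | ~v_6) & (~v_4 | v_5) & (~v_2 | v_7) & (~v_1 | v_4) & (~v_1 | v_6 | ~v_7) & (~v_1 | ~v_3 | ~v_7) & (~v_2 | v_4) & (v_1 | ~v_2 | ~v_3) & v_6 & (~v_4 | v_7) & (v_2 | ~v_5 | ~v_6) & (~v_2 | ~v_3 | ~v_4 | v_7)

No satisfying assignment exists.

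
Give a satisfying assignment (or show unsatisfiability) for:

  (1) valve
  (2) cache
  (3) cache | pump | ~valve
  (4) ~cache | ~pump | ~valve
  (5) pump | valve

cache = True; valve = True; pump = False

Unit clause (valve) forces valve = True.
Unit clause (cache) forces cache = True.
In (~cache | ~pump | ~valve) only ~pump is left, so pump = False.
Check each clause:
  (valve): valve holds.
  (cache): cache holds.
  (cache | pump | ~valve): cache holds.
  (~cache | ~pump | ~valve): ~pump holds.
  (pump | valve): valve holds.
All clauses satisfied.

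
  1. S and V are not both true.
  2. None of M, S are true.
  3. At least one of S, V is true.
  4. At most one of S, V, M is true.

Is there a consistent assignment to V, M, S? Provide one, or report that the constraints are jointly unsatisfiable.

V = True, M = False, S = False

  (1) S=F, V=T — not both ✓
  (2) {M, S}: 0 true — none ✓
  (3) {S, V}: 1 true — at least one ✓
  (4) {S, V, M}: 1 true — at most one ✓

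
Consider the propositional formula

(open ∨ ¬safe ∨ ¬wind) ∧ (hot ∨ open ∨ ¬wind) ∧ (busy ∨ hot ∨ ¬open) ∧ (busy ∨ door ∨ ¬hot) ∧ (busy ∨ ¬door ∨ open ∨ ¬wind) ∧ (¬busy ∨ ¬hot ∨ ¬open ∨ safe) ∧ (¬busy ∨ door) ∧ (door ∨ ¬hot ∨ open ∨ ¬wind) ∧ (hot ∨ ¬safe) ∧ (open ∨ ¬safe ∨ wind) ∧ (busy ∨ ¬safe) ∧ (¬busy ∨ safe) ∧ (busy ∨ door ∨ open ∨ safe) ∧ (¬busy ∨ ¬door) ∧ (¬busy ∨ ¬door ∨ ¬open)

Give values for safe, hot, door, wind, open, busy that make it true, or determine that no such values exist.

safe: False; hot: True; door: True; wind: False; open: True; busy: False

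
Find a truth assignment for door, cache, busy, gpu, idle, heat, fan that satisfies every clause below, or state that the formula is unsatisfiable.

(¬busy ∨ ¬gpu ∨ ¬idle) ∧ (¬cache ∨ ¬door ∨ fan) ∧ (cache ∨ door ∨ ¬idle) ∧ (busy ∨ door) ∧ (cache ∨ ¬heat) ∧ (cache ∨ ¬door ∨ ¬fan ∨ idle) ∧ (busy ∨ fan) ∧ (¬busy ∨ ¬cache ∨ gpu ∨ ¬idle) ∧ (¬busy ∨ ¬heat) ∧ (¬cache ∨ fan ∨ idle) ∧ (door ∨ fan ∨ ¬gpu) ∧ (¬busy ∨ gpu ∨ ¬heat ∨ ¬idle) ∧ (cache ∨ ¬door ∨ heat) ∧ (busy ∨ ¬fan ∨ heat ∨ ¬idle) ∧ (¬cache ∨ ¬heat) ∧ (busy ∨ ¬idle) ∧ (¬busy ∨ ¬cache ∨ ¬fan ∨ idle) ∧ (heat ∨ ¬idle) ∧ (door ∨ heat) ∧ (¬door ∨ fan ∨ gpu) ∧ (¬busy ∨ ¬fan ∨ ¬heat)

Set door = True.
Try cache = False:
  (cache ∨ ¬heat) forces heat = False.
  clause (cache ∨ ¬door ∨ heat) is falsified — backtrack.
So cache = True.
  then (¬cache ∨ ¬door ∨ fan) forces fan = True.
  then (¬cache ∨ ¬heat) forces heat = False.
  then (heat ∨ ¬idle) forces idle = False.
  then (¬busy ∨ ¬cache ∨ ¬fan ∨ idle) forces busy = False.
Set gpu = False.
All clauses satisfied.

door = True, cache = True, busy = False, gpu = False, idle = False, heat = False, fan = True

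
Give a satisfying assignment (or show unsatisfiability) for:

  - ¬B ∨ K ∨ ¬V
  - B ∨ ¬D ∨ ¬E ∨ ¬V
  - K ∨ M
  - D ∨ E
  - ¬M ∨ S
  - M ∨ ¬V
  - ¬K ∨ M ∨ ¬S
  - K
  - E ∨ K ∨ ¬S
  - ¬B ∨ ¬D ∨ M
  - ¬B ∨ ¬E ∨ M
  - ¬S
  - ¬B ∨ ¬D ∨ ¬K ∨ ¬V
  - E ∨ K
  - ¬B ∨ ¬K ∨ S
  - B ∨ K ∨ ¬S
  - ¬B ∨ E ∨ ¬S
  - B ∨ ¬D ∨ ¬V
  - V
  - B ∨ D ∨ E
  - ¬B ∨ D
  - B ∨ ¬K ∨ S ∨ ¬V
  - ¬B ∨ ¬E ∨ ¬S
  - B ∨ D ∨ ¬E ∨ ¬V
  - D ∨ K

Case V = True:
  (M ∨ ¬V) forces M = True.
  (¬M ∨ S) forces S = True.
  Clause (¬S) is falsified — contradiction.
Case V = False:
  Clause (V) is falsified — contradiction.
Both cases fail, so the formula is unsatisfiable.

No satisfying assignment exists.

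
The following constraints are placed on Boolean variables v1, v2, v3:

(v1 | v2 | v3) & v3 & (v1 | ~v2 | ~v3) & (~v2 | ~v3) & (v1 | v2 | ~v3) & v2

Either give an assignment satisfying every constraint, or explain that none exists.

Case v2 = True:
  (v3) forces v3 = True.
  Clause (~v2 | ~v3) is falsified — contradiction.
Case v2 = False:
  Clause (v2) is falsified — contradiction.
Both cases fail, so the formula is unsatisfiable.

Unsatisfiable — no assignment works.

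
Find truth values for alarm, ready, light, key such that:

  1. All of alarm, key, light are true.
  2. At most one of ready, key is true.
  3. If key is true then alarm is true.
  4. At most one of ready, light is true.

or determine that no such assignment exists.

alarm: True, ready: False, light: True, key: True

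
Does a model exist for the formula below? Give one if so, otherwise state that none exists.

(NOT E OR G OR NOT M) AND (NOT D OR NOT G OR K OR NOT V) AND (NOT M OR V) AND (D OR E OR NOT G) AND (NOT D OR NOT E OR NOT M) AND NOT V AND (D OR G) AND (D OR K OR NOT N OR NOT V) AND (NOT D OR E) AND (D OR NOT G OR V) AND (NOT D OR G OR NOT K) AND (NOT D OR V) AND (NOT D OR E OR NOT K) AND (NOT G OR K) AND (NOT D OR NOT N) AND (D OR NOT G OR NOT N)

Unsatisfiable

Case V = True:
  Clause (NOT V) is falsified — contradiction.
Case V = False:
  (NOT M OR V) forces M = False.
  (NOT D OR V) forces D = False.
  (D OR G) forces G = True.
  Clause (D OR NOT G OR V) is falsified — contradiction.
Both cases fail, so the formula is unsatisfiable.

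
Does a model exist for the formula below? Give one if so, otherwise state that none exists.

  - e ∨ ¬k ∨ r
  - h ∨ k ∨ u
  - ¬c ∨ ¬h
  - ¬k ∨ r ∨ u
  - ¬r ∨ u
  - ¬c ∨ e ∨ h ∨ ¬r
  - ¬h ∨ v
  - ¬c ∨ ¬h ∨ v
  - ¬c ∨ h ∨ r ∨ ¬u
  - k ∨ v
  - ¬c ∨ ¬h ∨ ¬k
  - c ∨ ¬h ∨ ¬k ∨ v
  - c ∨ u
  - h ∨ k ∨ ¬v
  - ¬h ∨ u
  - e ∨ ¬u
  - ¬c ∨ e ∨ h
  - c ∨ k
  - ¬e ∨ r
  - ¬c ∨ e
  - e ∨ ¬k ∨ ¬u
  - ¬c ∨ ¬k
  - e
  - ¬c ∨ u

Unit clause (e) forces e = True.
In (¬e ∨ r) only r is left, so r = True.
In (¬r ∨ u) only u is left, so u = True.
Set v = False.
  then (¬h ∨ v) forces h = False.
  then (k ∨ v) forces k = True.
  then (¬c ∨ ¬k) forces c = False.
All clauses satisfied.

v=F; e=T; r=T; u=T; h=F; c=F; k=T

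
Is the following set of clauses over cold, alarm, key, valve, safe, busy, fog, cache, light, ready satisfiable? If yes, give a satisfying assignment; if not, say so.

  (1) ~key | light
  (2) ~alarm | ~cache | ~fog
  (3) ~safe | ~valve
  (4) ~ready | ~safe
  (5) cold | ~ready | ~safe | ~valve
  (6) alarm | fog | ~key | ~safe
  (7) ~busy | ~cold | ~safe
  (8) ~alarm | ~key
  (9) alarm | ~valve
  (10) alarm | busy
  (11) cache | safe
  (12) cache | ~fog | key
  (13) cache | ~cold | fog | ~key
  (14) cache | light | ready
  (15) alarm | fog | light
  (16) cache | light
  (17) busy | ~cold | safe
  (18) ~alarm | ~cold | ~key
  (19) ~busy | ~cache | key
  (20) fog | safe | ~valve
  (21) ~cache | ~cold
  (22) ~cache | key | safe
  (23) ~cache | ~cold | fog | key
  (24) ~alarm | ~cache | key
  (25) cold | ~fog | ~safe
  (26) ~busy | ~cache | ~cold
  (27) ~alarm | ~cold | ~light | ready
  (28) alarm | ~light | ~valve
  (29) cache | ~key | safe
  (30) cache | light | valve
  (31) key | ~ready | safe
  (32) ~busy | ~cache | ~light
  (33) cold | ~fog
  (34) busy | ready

Set cold = False.
  then (cold | ~fog) forces fog = False.
Set alarm = True.
  then (~alarm | ~key) forces key = False.
  then (~alarm | ~cache | key) forces cache = False.
  then (cache | safe) forces safe = True.
  then (cache | light) forces light = True.
  then (~safe | ~valve) forces valve = False.
  then (~ready | ~safe) forces ready = False.
  then (busy | ready) forces busy = True.
All clauses satisfied.

cold = False, alarm = True, key = False, valve = False, safe = True, busy = True, fog = False, cache = False, light = True, ready = False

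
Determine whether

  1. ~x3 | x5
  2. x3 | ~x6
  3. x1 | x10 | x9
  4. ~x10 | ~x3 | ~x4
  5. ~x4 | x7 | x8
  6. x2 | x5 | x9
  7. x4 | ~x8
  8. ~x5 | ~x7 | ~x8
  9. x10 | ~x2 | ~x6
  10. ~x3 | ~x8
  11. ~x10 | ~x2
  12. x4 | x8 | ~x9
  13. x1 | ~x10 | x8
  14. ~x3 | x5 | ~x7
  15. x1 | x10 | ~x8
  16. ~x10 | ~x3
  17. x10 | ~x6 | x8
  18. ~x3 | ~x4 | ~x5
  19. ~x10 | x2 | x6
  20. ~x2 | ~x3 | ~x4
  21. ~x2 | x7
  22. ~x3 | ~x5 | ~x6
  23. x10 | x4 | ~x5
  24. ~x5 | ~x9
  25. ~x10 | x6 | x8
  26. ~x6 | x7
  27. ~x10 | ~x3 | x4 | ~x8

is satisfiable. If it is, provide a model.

x1: False; x2: True; x3: False; x4: True; x5: False; x6: False; x7: True; x8: False; x9: True; x10: False

Set x1 = False.
Set x2 = True.
  then (~x10 | ~x2) forces x10 = False.
  then (x1 | x10 | ~x8) forces x8 = False.
  then (x10 | ~x6 | x8) forces x6 = False.
  then (~x2 | x7) forces x7 = True.
  then (x1 | x10 | x9) forces x9 = True.
  then (x4 | x8 | ~x9) forces x4 = True.
  then (~x2 | ~x3 | ~x4) forces x3 = False.
  then (~x5 | ~x9) forces x5 = False.
All clauses satisfied.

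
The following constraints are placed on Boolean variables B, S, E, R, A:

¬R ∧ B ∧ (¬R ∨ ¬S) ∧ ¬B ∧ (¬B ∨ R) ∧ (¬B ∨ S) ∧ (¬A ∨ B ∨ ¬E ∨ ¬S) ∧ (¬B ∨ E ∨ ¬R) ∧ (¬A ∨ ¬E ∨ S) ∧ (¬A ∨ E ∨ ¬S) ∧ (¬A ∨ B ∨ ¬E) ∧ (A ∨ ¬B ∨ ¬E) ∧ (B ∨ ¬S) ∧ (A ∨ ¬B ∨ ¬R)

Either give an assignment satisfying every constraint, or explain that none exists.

Case B = True:
  Clause (¬B) is falsified — contradiction.
Case B = False:
  Clause (B) is falsified — contradiction.
Both cases fail, so the formula is unsatisfiable.

Unsatisfiable — no assignment works.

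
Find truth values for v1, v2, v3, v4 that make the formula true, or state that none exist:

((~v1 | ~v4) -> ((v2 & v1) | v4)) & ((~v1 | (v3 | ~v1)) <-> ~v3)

v1=F; v2=T; v3=F; v4=T

  (~v1 | ~v4) -> ((v2 & v1) | v4) = True
    ~v1 | ~v4 = True
      ~v1 = True
      ~v4 = False
    (v2 & v1) | v4 = True
      v2 & v1 = False
  (~v1 | (v3 | ~v1)) <-> ~v3 = True
    ~v1 | (v3 | ~v1) = True
      ~v1 = True
      v3 | ~v1 = True
        ~v1 = True
    ~v3 = True
Both conjuncts True, so the formula holds.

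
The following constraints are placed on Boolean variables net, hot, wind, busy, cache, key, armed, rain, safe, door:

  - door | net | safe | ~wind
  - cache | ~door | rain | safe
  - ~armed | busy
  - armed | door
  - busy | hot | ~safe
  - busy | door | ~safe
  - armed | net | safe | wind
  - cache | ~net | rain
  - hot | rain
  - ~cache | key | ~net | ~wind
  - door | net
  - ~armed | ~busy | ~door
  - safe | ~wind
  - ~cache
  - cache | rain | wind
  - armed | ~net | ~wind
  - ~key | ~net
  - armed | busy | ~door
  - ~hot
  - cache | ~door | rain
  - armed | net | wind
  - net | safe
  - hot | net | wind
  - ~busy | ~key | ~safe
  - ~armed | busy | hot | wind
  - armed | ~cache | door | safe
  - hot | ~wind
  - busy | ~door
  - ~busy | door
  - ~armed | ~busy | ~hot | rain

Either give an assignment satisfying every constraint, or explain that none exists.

net = True; hot = False; wind = False; busy = True; cache = False; key = False; armed = False; rain = True; safe = False; door = True

Unit clause (~cache) forces cache = False.
Unit clause (~hot) forces hot = False.
In (hot | ~wind) only ~wind is left, so wind = False.
In (hot | rain) only rain is left, so rain = True.
In (hot | net | wind) only net is left, so net = True.
In (~key | ~net) only ~key is left, so key = False.
Try busy = False:
  (~armed | busy) forces armed = False.
  (armed | door) forces door = True.
  clause (armed | busy | ~door) is falsified — backtrack.
So busy = True.
  then (~busy | door) forces door = True.
  then (~armed | ~busy | ~door) forces armed = False.
Set safe = False.
All clauses satisfied.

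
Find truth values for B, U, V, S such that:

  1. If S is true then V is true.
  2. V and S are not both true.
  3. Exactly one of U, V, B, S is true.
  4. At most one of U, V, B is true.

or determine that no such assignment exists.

B = False, U = False, V = True, S = False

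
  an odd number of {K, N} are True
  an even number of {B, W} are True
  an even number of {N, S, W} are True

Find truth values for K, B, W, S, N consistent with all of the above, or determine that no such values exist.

K: False, B: False, W: False, S: True, N: True

{K, N}: 1 true → odd ✓
{B, W}: 0 true → even ✓
{N, S, W}: 2 true → even ✓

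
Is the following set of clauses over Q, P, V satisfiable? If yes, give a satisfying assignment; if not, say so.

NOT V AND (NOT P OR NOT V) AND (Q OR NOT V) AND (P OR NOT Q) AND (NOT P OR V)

Q = False, P = False, V = False

Unit clause (NOT V) forces V = False.
In (NOT P OR V) only NOT P is left, so P = False.
In (P OR NOT Q) only NOT Q is left, so Q = False.
All clauses satisfied.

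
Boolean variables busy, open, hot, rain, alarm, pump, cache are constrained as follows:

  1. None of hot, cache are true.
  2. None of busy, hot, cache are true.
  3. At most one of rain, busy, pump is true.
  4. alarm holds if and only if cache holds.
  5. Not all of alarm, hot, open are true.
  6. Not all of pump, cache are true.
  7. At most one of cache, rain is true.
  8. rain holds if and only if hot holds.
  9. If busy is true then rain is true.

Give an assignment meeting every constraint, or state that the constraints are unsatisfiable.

busy = False, open = True, hot = False, rain = False, alarm = False, pump = False, cache = False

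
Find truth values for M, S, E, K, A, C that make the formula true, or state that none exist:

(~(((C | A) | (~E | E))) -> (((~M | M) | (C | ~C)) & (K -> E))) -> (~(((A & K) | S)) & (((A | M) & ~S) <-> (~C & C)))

M=F, S=F, E=F, K=T, A=F, C=F

  (~(((C | A) | (~E | E))) -> (((~M | M) | (C | ~C)) & (K -> E))) -> (~(((A & K) | S)) & (((A | M) & ~S) <-> (~C & C))) = True
    ~(((C | A) | (~E | E))) -> (((~M | M) | (C | ~C)) & (K -> E)) = True
      ~(((C | A) | (~E | E))) = False
        (C | A) | (~E | E) = True
          C | A = False
          ~E | E = True
            ~E = True
      ((~M | M) | (C | ~C)) & (K -> E) = False
        (~M | M) | (C | ~C) = True
          ~M | M = True
            ~M = True
          C | ~C = True
            ~C = True
        K -> E = False
    ~(((A & K) | S)) & (((A | M) & ~S) <-> (~C & C)) = True
      ~(((A & K) | S)) = True
        (A & K) | S = False
          A & K = False
      ((A | M) & ~S) <-> (~C & C) = True
        (A | M) & ~S = False
          A | M = False
          ~S = True
        ~C & C = False
          ~C = True
The formula evaluates to True.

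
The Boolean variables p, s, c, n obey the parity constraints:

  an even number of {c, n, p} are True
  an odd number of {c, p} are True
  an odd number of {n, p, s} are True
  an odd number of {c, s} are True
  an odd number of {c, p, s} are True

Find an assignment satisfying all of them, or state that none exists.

p = False, s = False, c = True, n = True

{c, n, p}: 2 true → even ✓
{c, p}: 1 true → odd ✓
{n, p, s}: 1 true → odd ✓
{c, s}: 1 true → odd ✓
{c, p, s}: 1 true → odd ✓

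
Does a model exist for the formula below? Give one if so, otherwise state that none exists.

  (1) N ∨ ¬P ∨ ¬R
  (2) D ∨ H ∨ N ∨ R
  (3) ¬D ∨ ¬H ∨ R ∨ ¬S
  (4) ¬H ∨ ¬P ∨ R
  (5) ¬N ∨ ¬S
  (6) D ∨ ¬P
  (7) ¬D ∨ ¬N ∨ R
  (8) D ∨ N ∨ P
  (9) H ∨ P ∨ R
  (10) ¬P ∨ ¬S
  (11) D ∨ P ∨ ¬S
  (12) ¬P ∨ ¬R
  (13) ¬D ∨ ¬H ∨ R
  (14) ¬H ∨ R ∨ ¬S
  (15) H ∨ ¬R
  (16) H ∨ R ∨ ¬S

Set N = True.
  then (¬N ∨ ¬S) forces S = False.
Set D = False.
  then (D ∨ ¬P) forces P = False.
Set H = True.
Set R = True.
All clauses satisfied.

N = True, D = False, H = True, P = False, S = False, R = True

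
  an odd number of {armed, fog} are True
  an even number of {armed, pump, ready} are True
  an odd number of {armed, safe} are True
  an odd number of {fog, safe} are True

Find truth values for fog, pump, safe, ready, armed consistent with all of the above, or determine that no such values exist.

No satisfying assignment exists.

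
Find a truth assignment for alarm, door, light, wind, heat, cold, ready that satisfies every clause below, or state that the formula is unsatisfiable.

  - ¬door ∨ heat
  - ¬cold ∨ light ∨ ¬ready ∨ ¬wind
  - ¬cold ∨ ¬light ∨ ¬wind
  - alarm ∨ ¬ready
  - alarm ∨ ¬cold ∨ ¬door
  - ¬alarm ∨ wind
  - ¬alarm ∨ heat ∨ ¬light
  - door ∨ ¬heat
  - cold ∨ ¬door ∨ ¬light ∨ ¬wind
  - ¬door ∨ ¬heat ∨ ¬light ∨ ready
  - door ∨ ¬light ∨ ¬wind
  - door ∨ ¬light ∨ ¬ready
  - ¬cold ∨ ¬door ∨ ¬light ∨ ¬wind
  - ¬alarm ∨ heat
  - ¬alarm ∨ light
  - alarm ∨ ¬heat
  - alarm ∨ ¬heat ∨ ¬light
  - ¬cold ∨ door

Set alarm = False.
  then (alarm ∨ ¬ready) forces ready = False.
  then (alarm ∨ ¬heat) forces heat = False.
  then (¬door ∨ heat) forces door = False.
  then (¬cold ∨ door) forces cold = False.
Set light = True.
  then (door ∨ ¬light ∨ ¬wind) forces wind = False.
All clauses satisfied.

alarm = False, door = False, light = True, wind = False, heat = False, cold = False, ready = False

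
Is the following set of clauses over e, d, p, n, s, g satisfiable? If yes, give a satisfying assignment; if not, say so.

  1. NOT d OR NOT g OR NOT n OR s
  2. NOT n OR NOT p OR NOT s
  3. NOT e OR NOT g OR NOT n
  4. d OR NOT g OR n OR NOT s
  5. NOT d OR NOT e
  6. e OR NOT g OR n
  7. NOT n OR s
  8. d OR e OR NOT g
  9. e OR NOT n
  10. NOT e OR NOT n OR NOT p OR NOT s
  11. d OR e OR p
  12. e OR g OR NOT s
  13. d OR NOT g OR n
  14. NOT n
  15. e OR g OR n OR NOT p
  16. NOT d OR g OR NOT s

e = True, d = False, p = True, n = False, s = False, g = False

Unit clause (NOT n) forces n = False.
Set e = True.
  then (NOT d OR NOT e) forces d = False.
  then (d OR NOT g OR n) forces g = False.
Set p = True.
Set s = False.
All clauses satisfied.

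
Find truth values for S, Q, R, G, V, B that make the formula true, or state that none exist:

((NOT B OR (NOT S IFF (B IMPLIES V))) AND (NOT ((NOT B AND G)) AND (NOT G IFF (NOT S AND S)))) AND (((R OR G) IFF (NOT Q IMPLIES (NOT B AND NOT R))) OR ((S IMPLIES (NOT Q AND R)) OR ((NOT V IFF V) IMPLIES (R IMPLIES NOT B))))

S = False; Q = True; R = False; G = True; V = True; B = True

  (NOT B OR (NOT S IFF (B IMPLIES V))) AND (NOT ((NOT B AND G)) AND (NOT G IFF (NOT S AND S))) = True
    NOT B OR (NOT S IFF (B IMPLIES V)) = True
      NOT B = False
      NOT S IFF (B IMPLIES V) = True
        NOT S = True
        B IMPLIES V = True
    NOT ((NOT B AND G)) AND (NOT G IFF (NOT S AND S)) = True
      NOT ((NOT B AND G)) = True
        NOT B AND G = False
          NOT B = False
      NOT G IFF (NOT S AND S) = True
        NOT G = False
        NOT S AND S = False
          NOT S = True
  ((R OR G) IFF (NOT Q IMPLIES (NOT B AND NOT R))) OR ((S IMPLIES (NOT Q AND R)) OR ((NOT V IFF V) IMPLIES (R IMPLIES NOT B))) = True
    (R OR G) IFF (NOT Q IMPLIES (NOT B AND NOT R)) = True
      R OR G = True
      NOT Q IMPLIES (NOT B AND NOT R) = True
        NOT Q = False
        NOT B AND NOT R = False
          NOT B = False
          NOT R = True
    (S IMPLIES (NOT Q AND R)) OR ((NOT V IFF V) IMPLIES (R IMPLIES NOT B)) = True
      S IMPLIES (NOT Q AND R) = True
        NOT Q AND R = False
          NOT Q = False
      (NOT V IFF V) IMPLIES (R IMPLIES NOT B) = True
        NOT V IFF V = False
          NOT V = False
        R IMPLIES NOT B = True
          NOT B = False
Both conjuncts True, so the formula holds.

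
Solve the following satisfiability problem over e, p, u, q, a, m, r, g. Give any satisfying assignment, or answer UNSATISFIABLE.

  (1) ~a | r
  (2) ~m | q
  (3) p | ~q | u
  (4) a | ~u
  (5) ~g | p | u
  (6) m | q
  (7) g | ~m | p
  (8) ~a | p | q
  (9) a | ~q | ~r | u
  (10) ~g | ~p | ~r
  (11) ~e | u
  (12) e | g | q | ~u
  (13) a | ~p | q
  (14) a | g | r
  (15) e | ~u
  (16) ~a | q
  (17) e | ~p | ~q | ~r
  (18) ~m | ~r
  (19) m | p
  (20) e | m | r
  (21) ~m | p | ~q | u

e = False, p = True, u = False, q = True, a = False, m = True, r = False, g = True

Set e = False.
  then (e | ~u) forces u = False.
Set p = True.
Set q = True.
  then (e | ~p | ~q | ~r) forces r = False.
  then (e | m | r) forces m = True.
  then (~a | r) forces a = False.
  then (a | g | r) forces g = True.
All clauses satisfied.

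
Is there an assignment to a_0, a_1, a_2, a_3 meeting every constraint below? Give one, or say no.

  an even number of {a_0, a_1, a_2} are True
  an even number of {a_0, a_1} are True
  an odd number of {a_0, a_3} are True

a_0=F; a_1=F; a_2=F; a_3=T

{a_0, a_1, a_2}: 0 true → even ✓
{a_0, a_1}: 0 true → even ✓
{a_0, a_3}: 1 true → odd ✓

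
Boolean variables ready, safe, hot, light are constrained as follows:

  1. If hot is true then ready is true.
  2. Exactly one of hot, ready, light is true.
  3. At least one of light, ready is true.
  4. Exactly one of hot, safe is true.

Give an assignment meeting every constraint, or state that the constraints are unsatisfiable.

ready = False; safe = True; hot = False; light = True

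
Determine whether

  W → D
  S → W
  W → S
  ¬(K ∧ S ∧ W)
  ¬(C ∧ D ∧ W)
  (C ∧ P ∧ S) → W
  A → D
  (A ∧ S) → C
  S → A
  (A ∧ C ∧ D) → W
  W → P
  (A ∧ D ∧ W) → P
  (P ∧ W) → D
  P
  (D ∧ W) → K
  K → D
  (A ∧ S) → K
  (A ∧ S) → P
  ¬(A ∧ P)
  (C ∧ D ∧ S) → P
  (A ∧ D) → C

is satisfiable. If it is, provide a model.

Unit clause (P) forces P = True.
In (¬A ∨ ¬P) only ¬A is left, so A = False.
In (A ∨ ¬S) only ¬S is left, so S = False.
In (S ∨ ¬W) only ¬W is left, so W = False.
Set D = True.
Set K = False.
Set C = True.
All clauses satisfied.

P=T, W=F, A=F, D=T, S=F, K=F, C=T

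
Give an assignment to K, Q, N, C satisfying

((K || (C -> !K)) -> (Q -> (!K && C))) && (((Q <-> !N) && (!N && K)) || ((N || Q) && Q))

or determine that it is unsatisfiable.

K = False, Q = True, N = True, C = True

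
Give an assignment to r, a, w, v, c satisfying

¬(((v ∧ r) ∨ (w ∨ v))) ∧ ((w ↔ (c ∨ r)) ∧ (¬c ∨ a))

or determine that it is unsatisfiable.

r=F, a=F, w=F, v=F, c=F

  ¬(((v ∧ r) ∨ (w ∨ v))) = True
    (v ∧ r) ∨ (w ∨ v) = False
      v ∧ r = False
      w ∨ v = False
  (w ↔ (c ∨ r)) ∧ (¬c ∨ a) = True
    w ↔ (c ∨ r) = True
      c ∨ r = False
    ¬c ∨ a = True
      ¬c = True
Both conjuncts True, so the formula holds.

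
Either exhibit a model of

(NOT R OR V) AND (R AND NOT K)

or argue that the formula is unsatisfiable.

K: False, V: True, R: True

  NOT R OR V = True
    NOT R = False
  R AND NOT K = True
    NOT K = True
Both conjuncts True, so the formula holds.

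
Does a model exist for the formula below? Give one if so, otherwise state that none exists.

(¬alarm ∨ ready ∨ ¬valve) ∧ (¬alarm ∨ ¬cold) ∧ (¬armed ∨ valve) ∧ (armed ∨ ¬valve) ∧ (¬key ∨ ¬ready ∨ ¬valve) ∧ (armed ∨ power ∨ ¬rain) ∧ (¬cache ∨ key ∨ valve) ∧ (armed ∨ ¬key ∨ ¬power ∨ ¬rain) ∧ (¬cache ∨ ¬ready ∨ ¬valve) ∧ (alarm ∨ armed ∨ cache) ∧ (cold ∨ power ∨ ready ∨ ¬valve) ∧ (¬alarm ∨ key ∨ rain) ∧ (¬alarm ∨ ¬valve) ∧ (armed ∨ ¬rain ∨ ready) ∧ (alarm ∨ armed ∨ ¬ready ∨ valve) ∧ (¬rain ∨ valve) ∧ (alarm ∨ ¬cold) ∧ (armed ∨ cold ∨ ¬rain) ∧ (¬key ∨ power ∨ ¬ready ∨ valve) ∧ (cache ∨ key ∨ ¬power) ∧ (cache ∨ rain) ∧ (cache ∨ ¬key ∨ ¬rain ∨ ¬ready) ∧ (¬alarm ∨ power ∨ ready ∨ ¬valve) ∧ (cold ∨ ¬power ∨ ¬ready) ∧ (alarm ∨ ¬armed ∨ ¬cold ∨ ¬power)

rain = True, key = True, armed = True, power = True, alarm = False, cache = True, valve = True, cold = False, ready = False

Set rain = True.
  then (¬rain ∨ valve) forces valve = True.
  then (armed ∨ ¬valve) forces armed = True.
  then (¬alarm ∨ ¬valve) forces alarm = False.
  then (alarm ∨ ¬cold) forces cold = False.
Set key = True.
  then (¬key ∨ ¬ready ∨ ¬valve) forces ready = False.
  then (cold ∨ power ∨ ready ∨ ¬valve) forces power = True.
Set cache = True.
All clauses satisfied.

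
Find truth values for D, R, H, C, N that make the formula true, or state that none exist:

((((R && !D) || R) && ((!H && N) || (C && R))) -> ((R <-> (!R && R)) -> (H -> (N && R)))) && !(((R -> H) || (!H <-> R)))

Unsatisfiable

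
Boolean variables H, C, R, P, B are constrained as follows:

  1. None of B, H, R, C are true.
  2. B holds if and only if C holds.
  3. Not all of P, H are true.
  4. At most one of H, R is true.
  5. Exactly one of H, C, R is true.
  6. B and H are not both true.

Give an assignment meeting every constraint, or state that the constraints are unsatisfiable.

Case H = True:
  Constraint (1) is violated (H=T) — contradiction.
Case H = False:
  (1) forces B = False.
  (1) forces R = False.
  (1) forces C = False.
  Constraint (5) is violated (H=F, C=F, R=F) — contradiction.
Both cases fail — unsatisfiable.

UNSATISFIABLE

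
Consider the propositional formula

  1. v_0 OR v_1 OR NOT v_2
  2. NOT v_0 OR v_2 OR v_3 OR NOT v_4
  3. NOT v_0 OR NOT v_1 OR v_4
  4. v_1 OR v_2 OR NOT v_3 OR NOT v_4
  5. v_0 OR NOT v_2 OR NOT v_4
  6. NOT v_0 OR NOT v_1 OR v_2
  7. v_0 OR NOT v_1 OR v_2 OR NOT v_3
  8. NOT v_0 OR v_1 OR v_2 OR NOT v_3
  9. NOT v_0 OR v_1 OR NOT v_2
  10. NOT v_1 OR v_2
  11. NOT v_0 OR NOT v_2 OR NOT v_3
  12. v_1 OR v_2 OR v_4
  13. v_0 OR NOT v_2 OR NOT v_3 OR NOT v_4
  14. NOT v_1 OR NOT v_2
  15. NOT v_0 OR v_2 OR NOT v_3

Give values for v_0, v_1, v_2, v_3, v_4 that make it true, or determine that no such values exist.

v_0 = False, v_1 = False, v_2 = False, v_3 = False, v_4 = True

Set v_0 = False.
Try v_1 = True:
  (NOT v_1 OR v_2) forces v_2 = True.
  clause (NOT v_1 OR NOT v_2) is falsified — backtrack.
So v_1 = False.
  then (v_0 OR v_1 OR NOT v_2) forces v_2 = False.
  then (v_1 OR v_2 OR v_4) forces v_4 = True.
  then (v_1 OR v_2 OR NOT v_3 OR NOT v_4) forces v_3 = False.
All clauses satisfied.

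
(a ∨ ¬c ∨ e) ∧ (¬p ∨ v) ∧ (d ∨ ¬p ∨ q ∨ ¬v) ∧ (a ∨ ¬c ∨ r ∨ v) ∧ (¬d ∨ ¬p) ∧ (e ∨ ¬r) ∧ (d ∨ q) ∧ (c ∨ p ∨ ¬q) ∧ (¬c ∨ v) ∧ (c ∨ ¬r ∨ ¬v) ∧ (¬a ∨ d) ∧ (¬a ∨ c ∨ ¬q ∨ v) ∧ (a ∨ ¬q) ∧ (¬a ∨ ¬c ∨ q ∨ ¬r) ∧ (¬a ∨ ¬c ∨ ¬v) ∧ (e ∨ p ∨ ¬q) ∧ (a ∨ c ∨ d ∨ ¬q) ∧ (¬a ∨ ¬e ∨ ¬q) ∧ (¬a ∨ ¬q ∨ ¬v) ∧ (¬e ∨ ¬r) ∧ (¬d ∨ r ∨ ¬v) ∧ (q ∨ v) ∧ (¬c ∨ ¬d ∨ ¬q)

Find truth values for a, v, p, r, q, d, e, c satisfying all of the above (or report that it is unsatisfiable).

UNSATISFIABLE

Case q = True:
  (a ∨ ¬q) forces a = True.
  (¬a ∨ d) forces d = True.
  (¬d ∨ ¬p) forces p = False.
  (c ∨ p ∨ ¬q) forces c = True.
  Clause (¬c ∨ ¬d ∨ ¬q) is falsified — contradiction.
Case q = False:
  (d ∨ q) forces d = True.
  (¬d ∨ ¬p) forces p = False.
  (q ∨ v) forces v = True.
  (¬d ∨ r ∨ ¬v) forces r = True.
  (e ∨ ¬r) forces e = True.
  Clause (¬e ∨ ¬r) is falsified — contradiction.
Both cases fail, so the formula is unsatisfiable.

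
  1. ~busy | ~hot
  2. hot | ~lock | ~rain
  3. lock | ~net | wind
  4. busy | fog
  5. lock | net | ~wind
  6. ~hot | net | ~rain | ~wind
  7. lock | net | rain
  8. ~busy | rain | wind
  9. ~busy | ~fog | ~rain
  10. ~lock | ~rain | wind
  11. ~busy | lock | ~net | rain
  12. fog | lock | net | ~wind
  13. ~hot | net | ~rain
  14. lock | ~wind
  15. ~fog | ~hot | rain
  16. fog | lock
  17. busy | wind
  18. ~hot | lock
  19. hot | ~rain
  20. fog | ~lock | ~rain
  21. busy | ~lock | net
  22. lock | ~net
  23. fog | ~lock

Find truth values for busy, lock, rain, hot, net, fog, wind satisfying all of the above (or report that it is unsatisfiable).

Set busy = True.
  then (~busy | ~hot) forces hot = False.
  then (hot | ~rain) forces rain = False.
  then (~busy | rain | wind) forces wind = True.
  then (lock | ~wind) forces lock = True.
  then (fog | ~lock) forces fog = True.
Set net = True.
All clauses satisfied.

busy: True, lock: True, rain: False, hot: False, net: True, fog: True, wind: True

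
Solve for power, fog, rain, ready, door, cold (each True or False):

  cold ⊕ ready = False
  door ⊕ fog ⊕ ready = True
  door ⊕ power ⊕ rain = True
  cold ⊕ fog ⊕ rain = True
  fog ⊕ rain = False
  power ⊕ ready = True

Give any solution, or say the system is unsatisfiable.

Adding constraints 2, 3, 5, 6 mod 2: every variable appears an even number of times on the left, so the left side is 0.
But the right sides sum to 1 (mod 2). 0 ≠ 1 — the system is inconsistent.

No satisfying assignment exists.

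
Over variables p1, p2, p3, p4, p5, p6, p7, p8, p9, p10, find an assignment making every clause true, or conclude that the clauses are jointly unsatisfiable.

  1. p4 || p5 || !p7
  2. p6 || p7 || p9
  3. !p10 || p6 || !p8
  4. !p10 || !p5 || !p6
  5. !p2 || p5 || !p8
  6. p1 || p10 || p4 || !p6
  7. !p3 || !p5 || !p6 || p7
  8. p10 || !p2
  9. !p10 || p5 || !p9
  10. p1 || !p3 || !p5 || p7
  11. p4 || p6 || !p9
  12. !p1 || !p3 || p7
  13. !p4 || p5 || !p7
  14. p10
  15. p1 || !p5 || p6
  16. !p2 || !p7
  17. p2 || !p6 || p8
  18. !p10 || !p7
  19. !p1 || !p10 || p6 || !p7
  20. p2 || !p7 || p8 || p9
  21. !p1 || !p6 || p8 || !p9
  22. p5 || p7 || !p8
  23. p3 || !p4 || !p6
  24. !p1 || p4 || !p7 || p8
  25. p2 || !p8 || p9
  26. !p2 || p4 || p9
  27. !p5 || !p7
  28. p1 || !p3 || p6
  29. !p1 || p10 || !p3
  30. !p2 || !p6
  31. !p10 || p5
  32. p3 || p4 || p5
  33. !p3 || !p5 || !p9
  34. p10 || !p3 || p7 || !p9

p1 = True; p2 = True; p3 = False; p4 = True; p5 = True; p6 = False; p7 = False; p8 = False; p9 = True; p10 = True

Unit clause (p10) forces p10 = True.
In (!p10 || !p7) only !p7 is left, so p7 = False.
In (!p10 || p5) only p5 is left, so p5 = True.
In (!p10 || !p5 || !p6) only !p6 is left, so p6 = False.
In (p1 || !p5 || p6) only p1 is left, so p1 = True.
In (p6 || p7 || p9) only p9 is left, so p9 = True.
In (!p10 || p6 || !p8) only !p8 is left, so p8 = False.
In (p4 || p6 || !p9) only p4 is left, so p4 = True.
In (!p1 || !p3 || p7) only !p3 is left, so p3 = False.
Set p2 = True.
All clauses satisfied.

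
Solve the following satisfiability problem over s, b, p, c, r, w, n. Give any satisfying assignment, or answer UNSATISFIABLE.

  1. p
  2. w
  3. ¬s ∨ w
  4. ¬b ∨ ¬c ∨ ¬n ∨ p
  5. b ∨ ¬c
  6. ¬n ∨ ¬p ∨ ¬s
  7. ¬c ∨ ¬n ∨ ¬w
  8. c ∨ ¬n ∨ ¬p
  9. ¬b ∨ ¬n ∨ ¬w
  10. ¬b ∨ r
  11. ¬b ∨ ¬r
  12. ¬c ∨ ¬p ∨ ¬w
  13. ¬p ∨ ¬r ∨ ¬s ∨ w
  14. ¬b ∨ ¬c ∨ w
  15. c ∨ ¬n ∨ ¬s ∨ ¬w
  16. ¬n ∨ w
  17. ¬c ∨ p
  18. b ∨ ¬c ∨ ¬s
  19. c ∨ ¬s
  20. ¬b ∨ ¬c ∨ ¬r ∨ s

s = False; b = False; p = True; c = False; r = False; w = True; n = False

Unit clause (p) forces p = True.
Unit clause (w) forces w = True.
In (¬c ∨ ¬p ∨ ¬w) only ¬c is left, so c = False.
In (c ∨ ¬s) only ¬s is left, so s = False.
In (c ∨ ¬n ∨ ¬p) only ¬n is left, so n = False.
Try b = True:
  (¬b ∨ r) forces r = True.
  clause (¬b ∨ ¬r) is falsified — backtrack.
So b = False.
Set r = False.
All clauses satisfied.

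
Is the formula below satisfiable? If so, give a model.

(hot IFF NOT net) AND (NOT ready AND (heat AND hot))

ready = False; hot = True; net = False; heat = True

  hot IFF NOT net = True
    NOT net = True
  NOT ready AND (heat AND hot) = True
    NOT ready = True
    heat AND hot = True
Both conjuncts True, so the formula holds.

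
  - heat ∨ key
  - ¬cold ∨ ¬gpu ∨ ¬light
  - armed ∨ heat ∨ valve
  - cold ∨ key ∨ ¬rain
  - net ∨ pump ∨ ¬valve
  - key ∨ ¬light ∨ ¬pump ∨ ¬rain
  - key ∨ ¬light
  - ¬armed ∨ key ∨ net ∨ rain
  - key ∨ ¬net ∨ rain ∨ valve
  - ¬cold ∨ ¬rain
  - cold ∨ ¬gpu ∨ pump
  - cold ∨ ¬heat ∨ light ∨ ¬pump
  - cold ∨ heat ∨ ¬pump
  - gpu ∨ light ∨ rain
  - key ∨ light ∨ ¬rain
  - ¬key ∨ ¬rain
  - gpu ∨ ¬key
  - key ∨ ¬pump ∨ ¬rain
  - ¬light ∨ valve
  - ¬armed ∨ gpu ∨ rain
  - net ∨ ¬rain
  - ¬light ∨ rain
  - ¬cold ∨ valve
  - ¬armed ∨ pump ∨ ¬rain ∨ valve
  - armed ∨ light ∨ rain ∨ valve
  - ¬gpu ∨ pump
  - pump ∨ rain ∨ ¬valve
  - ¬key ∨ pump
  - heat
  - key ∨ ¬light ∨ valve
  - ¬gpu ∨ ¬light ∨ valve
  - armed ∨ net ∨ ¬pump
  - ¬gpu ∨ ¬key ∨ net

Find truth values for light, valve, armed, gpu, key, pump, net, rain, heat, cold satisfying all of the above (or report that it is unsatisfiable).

Unit clause (heat) forces heat = True.
Try light = True:
  (key ∨ ¬light) forces key = True.
  (¬key ∨ ¬rain) forces rain = False.
  clause (¬light ∨ rain) is falsified — backtrack.
So light = False.
Set valve = True.
Set armed = False.
Set gpu = True.
  then (¬gpu ∨ pump) forces pump = True.
  then (armed ∨ net ∨ ¬pump) forces net = True.
  then (cold ∨ ¬heat ∨ light ∨ ¬pump) forces cold = True.
  then (¬cold ∨ ¬rain) forces rain = False.
Set key = False.
All clauses satisfied.

light = False, valve = True, armed = False, gpu = True, key = False, pump = True, net = True, rain = False, heat = True, cold = True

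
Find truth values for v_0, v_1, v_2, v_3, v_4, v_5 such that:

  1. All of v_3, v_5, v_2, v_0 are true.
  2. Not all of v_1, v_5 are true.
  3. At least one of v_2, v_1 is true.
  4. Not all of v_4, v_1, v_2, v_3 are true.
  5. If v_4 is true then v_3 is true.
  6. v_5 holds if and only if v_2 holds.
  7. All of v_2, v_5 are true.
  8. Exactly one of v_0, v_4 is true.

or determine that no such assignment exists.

v_0 = True, v_1 = False, v_2 = True, v_3 = True, v_4 = False, v_5 = True

  (1) {v_3, v_5, v_2, v_0}: all 4 true ✓
  (2) {v_1, v_5}: 1/2 true — not all ✓
  (3) {v_2, v_1}: 1 true — at least one ✓
  (4) {v_4, v_1, v_2, v_3}: 2/4 true — not all ✓
  (5) v_4=F ⇒ v_3: vacuous ✓
  (6) v_5=T, v_2=T — same ✓
  (7) {v_2, v_5}: all 2 true ✓
  (8) {v_0, v_4}: 1 true — exactly one ✓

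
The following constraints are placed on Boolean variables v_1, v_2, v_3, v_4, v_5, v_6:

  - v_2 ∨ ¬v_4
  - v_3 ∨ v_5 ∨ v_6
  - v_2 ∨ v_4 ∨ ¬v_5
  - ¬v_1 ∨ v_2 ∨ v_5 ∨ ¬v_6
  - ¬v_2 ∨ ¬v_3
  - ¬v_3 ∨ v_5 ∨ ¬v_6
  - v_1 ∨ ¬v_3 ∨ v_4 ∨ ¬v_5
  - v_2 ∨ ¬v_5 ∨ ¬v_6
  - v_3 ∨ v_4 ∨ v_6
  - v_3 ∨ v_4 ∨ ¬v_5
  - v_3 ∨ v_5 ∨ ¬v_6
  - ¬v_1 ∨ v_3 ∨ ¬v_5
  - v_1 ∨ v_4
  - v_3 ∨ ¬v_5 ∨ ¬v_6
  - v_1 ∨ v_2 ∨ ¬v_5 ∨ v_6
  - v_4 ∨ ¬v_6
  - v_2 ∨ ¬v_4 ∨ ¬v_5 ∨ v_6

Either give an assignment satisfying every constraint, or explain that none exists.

Set v_1 = True.
Try v_2 = True:
  (¬v_2 ∨ ¬v_3) forces v_3 = False.
  (¬v_1 ∨ v_3 ∨ ¬v_5) forces v_5 = False.
  (v_3 ∨ v_5 ∨ v_6) forces v_6 = True.
  clause (v_3 ∨ v_5 ∨ ¬v_6) is falsified — backtrack.
So v_2 = False.
  then (v_2 ∨ ¬v_4) forces v_4 = False.
  then (v_2 ∨ v_4 ∨ ¬v_5) forces v_5 = False.
  then (¬v_1 ∨ v_2 ∨ v_5 ∨ ¬v_6) forces v_6 = False.
  then (v_3 ∨ v_4 ∨ v_6) forces v_3 = True.
All clauses satisfied.

v_1 = True; v_2 = False; v_3 = True; v_4 = False; v_5 = False; v_6 = False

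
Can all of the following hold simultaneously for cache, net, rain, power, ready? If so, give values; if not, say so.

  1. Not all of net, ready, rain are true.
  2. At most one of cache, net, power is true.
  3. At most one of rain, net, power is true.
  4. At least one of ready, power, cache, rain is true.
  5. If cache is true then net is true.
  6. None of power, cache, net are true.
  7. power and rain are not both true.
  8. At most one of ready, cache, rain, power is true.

cache: False, net: False, rain: True, power: False, ready: False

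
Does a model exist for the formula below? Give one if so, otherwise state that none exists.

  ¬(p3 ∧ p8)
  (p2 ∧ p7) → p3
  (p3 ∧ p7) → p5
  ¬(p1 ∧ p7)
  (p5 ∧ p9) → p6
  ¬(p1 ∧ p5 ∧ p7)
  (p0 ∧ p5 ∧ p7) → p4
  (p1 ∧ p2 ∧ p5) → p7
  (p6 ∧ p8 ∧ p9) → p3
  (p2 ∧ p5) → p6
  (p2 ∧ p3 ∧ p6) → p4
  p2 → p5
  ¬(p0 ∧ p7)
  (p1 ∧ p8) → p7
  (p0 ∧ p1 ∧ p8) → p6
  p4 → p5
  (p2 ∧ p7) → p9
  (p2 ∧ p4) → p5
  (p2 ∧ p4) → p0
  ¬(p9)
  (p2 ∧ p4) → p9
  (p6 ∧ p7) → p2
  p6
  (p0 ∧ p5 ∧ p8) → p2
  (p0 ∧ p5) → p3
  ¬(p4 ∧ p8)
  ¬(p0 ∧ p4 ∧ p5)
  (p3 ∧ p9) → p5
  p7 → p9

p0 = True, p1 = False, p2 = False, p3 = True, p4 = False, p5 = False, p6 = True, p7 = False, p8 = False, p9 = False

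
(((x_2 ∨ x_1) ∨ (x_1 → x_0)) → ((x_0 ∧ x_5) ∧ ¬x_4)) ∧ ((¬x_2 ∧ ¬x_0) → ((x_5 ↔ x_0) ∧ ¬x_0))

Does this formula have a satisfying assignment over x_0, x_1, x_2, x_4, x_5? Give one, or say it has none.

x_0=T; x_1=F; x_2=T; x_4=F; x_5=T

  ((x_2 ∨ x_1) ∨ (x_1 → x_0)) → ((x_0 ∧ x_5) ∧ ¬x_4) = True
    (x_2 ∨ x_1) ∨ (x_1 → x_0) = True
      x_2 ∨ x_1 = True
      x_1 → x_0 = True
    (x_0 ∧ x_5) ∧ ¬x_4 = True
      x_0 ∧ x_5 = True
      ¬x_4 = True
  (¬x_2 ∧ ¬x_0) → ((x_5 ↔ x_0) ∧ ¬x_0) = True
    ¬x_2 ∧ ¬x_0 = False
      ¬x_2 = False
      ¬x_0 = False
    (x_5 ↔ x_0) ∧ ¬x_0 = False
      x_5 ↔ x_0 = True
      ¬x_0 = False
Both conjuncts True, so the formula holds.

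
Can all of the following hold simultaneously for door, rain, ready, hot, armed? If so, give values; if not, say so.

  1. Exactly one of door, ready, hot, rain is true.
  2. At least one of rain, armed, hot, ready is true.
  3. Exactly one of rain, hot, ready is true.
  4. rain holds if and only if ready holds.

door=F, rain=F, ready=F, hot=T, armed=F

  (1) {door, ready, hot, rain}: 1 true — exactly one ✓
  (2) {rain, armed, hot, ready}: 1 true — at least one ✓
  (3) {rain, hot, ready}: 1 true — exactly one ✓
  (4) rain=F, ready=F — same ✓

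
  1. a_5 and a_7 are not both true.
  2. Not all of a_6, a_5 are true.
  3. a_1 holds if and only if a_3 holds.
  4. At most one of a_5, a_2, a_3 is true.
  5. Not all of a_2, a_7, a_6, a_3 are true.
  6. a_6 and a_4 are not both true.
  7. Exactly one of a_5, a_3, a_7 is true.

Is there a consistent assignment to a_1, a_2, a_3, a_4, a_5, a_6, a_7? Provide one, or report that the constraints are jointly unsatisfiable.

a_1 = False, a_2 = True, a_3 = False, a_4 = True, a_5 = False, a_6 = False, a_7 = True

  (1) a_5=F, a_7=T — not both ✓
  (2) {a_6, a_5}: 0/2 true — not all ✓
  (3) a_1=F, a_3=F — same ✓
  (4) {a_5, a_2, a_3}: 1 true — at most one ✓
  (5) {a_2, a_7, a_6, a_3}: 2/4 true — not all ✓
  (6) a_6=F, a_4=T — not both ✓
  (7) {a_5, a_3, a_7}: 1 true — exactly one ✓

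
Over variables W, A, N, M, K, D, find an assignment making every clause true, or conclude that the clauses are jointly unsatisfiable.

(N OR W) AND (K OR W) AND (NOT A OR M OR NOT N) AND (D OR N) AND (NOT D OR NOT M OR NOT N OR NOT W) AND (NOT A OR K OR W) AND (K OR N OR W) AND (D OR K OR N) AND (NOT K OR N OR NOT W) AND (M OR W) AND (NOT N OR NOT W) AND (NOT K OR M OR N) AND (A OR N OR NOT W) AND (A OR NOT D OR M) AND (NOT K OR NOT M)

Set W = True.
  then (NOT N OR NOT W) forces N = False.
  then (A OR N OR NOT W) forces A = True.
  then (D OR N) forces D = True.
  then (NOT K OR N OR NOT W) forces K = False.
Set M = False.
All clauses satisfied.

W = True, A = True, N = False, M = False, K = False, D = True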